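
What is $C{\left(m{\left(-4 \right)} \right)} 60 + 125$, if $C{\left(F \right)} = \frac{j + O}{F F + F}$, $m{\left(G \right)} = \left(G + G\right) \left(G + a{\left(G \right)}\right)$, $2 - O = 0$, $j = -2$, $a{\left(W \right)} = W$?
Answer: $125$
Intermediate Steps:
$O = 2$ ($O = 2 - 0 = 2 + 0 = 2$)
$m{\left(G \right)} = 4 G^{2}$ ($m{\left(G \right)} = \left(G + G\right) \left(G + G\right) = 2 G 2 G = 4 G^{2}$)
$C{\left(F \right)} = 0$ ($C{\left(F \right)} = \frac{-2 + 2}{F F + F} = \frac{0}{F^{2} + F} = \frac{0}{F + F^{2}} = 0$)
$C{\left(m{\left(-4 \right)} \right)} 60 + 125 = 0 \cdot 60 + 125 = 0 + 125 = 125$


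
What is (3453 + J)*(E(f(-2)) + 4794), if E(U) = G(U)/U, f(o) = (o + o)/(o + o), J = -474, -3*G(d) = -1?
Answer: 14282319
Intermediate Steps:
G(d) = 1/3 (G(d) = -1/3*(-1) = 1/3)
f(o) = 1 (f(o) = (2*o)/((2*o)) = (2*o)*(1/(2*o)) = 1)
E(U) = 1/(3*U)
(3453 + J)*(E(f(-2)) + 4794) = (3453 - 474)*((1/3)/1 + 4794) = 2979*((1/3)*1 + 4794) = 2979*(1/3 + 4794) = 2979*(14383/3) = 14282319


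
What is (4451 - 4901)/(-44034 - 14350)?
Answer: 225/29192 ≈ 0.0077076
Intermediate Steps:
(4451 - 4901)/(-44034 - 14350) = -450/(-58384) = -450*(-1/58384) = 225/29192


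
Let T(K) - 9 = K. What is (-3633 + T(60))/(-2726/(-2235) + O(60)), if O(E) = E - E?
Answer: -3982770/1363 ≈ -2922.1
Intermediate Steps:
T(K) = 9 + K
O(E) = 0
(-3633 + T(60))/(-2726/(-2235) + O(60)) = (-3633 + (9 + 60))/(-2726/(-2235) + 0) = (-3633 + 69)/(-2726*(-1/2235) + 0) = -3564/(2726/2235 + 0) = -3564/2726/2235 = -3564*2235/2726 = -3982770/1363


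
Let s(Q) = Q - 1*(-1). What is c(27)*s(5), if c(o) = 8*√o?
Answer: 144*√3 ≈ 249.42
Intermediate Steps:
s(Q) = 1 + Q (s(Q) = Q + 1 = 1 + Q)
c(27)*s(5) = (8*√27)*(1 + 5) = (8*(3*√3))*6 = (24*√3)*6 = 144*√3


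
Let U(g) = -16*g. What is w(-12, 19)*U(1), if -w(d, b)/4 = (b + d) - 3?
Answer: 256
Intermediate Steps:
w(d, b) = 12 - 4*b - 4*d (w(d, b) = -4*((b + d) - 3) = -4*(-3 + b + d) = 12 - 4*b - 4*d)
w(-12, 19)*U(1) = (12 - 4*19 - 4*(-12))*(-16*1) = (12 - 76 + 48)*(-16) = -16*(-16) = 256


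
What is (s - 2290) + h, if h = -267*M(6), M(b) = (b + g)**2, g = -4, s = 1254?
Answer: -2104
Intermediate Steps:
M(b) = (-4 + b)**2 (M(b) = (b - 4)**2 = (-4 + b)**2)
h = -1068 (h = -267*(-4 + 6)**2 = -267*2**2 = -267*4 = -1068)
(s - 2290) + h = (1254 - 2290) - 1068 = -1036 - 1068 = -2104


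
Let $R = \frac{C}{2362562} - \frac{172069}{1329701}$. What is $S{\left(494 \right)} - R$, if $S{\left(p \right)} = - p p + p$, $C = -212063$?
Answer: $- \frac{765086761179949463}{3141501053962} \approx -2.4354 \cdot 10^{5}$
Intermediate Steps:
$S{\left(p \right)} = p - p^{2}$ ($S{\left(p \right)} = - p^{2} + p = p - p^{2}$)
$R = - \frac{688504063941}{3141501053962}$ ($R = - \frac{212063}{2362562} - \frac{172069}{1329701} = - \frac{688504063941}{3141501053962} \approx -0.21916$)
$S{\left(494 \right)} - R = 494 \left(1 - 494\right) - - \frac{688504063941}{3141501053962} = 494 \left(1 - 494\right) + \frac{688504063941}{3141501053962} = 494 \left(-493\right) + \frac{688504063941}{3141501053962} = -243542 + \frac{688504063941}{3141501053962} = - \frac{765086761179949463}{3141501053962}$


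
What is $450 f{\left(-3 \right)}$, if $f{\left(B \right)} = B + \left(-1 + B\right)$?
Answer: $-3150$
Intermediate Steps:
$f{\left(B \right)} = -1 + 2 B$
$450 f{\left(-3 \right)} = 450 \left(-1 + 2 \left(-3\right)\right) = 450 \left(-1 - 6\right) = 450 \left(-7\right) = -3150$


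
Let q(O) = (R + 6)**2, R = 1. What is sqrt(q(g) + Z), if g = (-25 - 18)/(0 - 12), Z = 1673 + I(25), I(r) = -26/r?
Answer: 4*sqrt(2689)/5 ≈ 41.484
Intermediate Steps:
Z = 41799/25 (Z = 1673 - 26/25 = 41799/25 ≈ 1672.0)
g = 43/12 (g = -43/(-12) = -43*(-1/12) = 43/12 ≈ 3.5833)
q(O) = 49 (q(O) = (1 + 6)**2 = 7**2 = 49)
sqrt(q(g) + Z) = sqrt(49 + 41799/25) = sqrt(43024/25) = 4*sqrt(2689)/5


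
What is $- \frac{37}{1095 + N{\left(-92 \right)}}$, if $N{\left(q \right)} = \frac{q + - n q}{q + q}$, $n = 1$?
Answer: $- \frac{37}{1095} \approx -0.03379$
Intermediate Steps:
$N{\left(q \right)} = 0$ ($N{\left(q \right)} = \frac{q + \left(-1\right) 1 q}{q + q} = \frac{q - q}{2 q} = 0 \frac{1}{2 q} = 0$)
$- \frac{37}{1095 + N{\left(-92 \right)}} = - \frac{37}{1095 + 0} = - \frac{37}{1095}$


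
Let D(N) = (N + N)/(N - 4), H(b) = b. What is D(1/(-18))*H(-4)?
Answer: -8/73 ≈ -0.10959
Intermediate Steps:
D(N) = 2*N/(-4 + N) (D(N) = (2*N)/(-4 + N) = 2*N/(-4 + N))
D(1/(-18))*H(-4) = (2/(-18*(-4 + 1/(-18))))*(-4) = (2*(-1/18)/(-4 - 1/18))*(-4) = (2*(-1/18)/(-73/18))*(-4) = (2*(-1/18)*(-18/73))*(-4) = (2/73)*(-4) = -8/73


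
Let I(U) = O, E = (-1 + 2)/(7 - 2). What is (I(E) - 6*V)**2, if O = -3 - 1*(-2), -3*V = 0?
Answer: 1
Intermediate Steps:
V = 0 (V = -1/3*0 = 0)
E = 1/5 ≈ 0.20000
O = -1 (O = -3 + 2 = -1)
I(U) = -1
(I(E) - 6*V)**2 = (-1 - 6*0)**2 = (-1 + 0)**2 = (-1)**2 = 1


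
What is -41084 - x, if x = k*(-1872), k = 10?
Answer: -22364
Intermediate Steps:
x = -18720 (x = 10*(-1872) = -18720)
-41084 - x = -41084 - 1*(-18720) = -41084 + 18720 = -22364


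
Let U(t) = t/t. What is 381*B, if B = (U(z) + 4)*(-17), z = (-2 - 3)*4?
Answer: -32385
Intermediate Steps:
z = -20 (z = -5*4 = -20)
U(t) = 1
B = -85 (B = (1 + 4)*(-17) = 5*(-17) = -85)
381*B = 381*(-85) = -32385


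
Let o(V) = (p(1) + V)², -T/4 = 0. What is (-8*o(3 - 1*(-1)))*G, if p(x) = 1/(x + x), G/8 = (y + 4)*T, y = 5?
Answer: 0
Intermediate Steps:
T = 0 (T = -4*0 = 0)
G = 0 (G = 8*((5 + 4)*0) = 8*(9*0) = 8*0 = 0)
p(x) = 1/(2*x)
o(V) = (½ + V)² (o(V) = ((½)/1 + V)² = ((½)*1 + V)² = (½ + V)²)
(-8*o(3 - 1*(-1)))*G = -2*(1 + 2*(3 - 1*(-1)))²*0 = -2*(1 + 2*(3 + 1))²*0 = -2*(1 + 2*4)²*0 = -2*(1 + 8)²*0 = -2*9²*0 = -2*81*0 = -8*81/4*0 = -162*0 = 0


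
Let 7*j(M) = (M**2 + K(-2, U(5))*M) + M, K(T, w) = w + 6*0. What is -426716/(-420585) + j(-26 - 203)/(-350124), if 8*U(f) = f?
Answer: 910155734841/916265171360 ≈ 0.99333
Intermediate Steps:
U(f) = f/8
K(T, w) = w (K(T, w) = w + 0 = w)
j(M) = M**2/7 + 13*M/56 (j(M) = ((M**2 + ((1/8)*5)*M) + M)/7 = ((M**2 + 5*M/8) + M)/7 = (M**2 + 13*M/8)/7 = M**2/7 + 13*M/56)
-426716/(-420585) + j(-26 - 203)/(-350124) = -426716/(-420585) + ((-26 - 203)*(13 + 8*(-26 - 203))/56)/(-350124) = -426716*(-1/420585) + ((1/56)*(-229)*(13 + 8*(-229)))*(-1/350124) = 426716/420585 + ((1/56)*(-229)*(13 - 1832))*(-1/350124) = 426716/420585 + ((1/56)*(-229)*(-1819))*(-1/350124) = 426716/420585 + (416551/56)*(-1/350124) = 426716/420585 - 416551/19606944 = 910155734841/916265171360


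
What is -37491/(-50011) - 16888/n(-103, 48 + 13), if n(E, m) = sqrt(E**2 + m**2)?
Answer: 37491/50011 - 8444*sqrt(14330)/7165 ≈ -140.33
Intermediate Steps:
-37491/(-50011) - 16888/n(-103, 48 + 13) = -37491/(-50011) - 16888/sqrt((-103)**2 + (48 + 13)**2) = -37491*(-1/50011) - 16888/sqrt(10609 + 61**2) = 37491/50011 - 16888/sqrt(10609 + 3721) = 37491/50011 - 16888*sqrt(14330)/14330 = 37491/50011 - 8444*sqrt(14330)/7165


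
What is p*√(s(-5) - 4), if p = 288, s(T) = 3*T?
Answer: 288*I*√19 ≈ 1255.4*I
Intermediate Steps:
p*√(s(-5) - 4) = 288*√(3*(-5) - 4) = 288*√(-15 - 4) = 288*√(-19) = 288*(I*√19) = 288*I*√19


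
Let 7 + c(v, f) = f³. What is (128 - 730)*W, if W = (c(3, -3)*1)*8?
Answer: 163744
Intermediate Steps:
c(v, f) = -7 + f³
W = -272 (W = ((-7 + (-3)³)*1)*8 = ((-7 - 27)*1)*8 = -34*1*8 = -34*8 = -272)
(128 - 730)*W = (128 - 730)*(-272) = -602*(-272) = 163744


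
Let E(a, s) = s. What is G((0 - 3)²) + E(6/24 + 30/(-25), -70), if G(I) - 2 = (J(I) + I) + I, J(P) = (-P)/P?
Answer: -51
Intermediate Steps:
J(P) = -1
G(I) = 1 + 2*I (G(I) = 2 + ((-1 + I) + I) = 2 + (-1 + 2*I) = 1 + 2*I)
G((0 - 3)²) + E(6/24 + 30/(-25), -70) = (1 + 2*(0 - 3)²) - 70 = (1 + 2*(-3)²) - 70 = (1 + 2*9) - 70 = (1 + 18) - 70 = 19 - 70 = -51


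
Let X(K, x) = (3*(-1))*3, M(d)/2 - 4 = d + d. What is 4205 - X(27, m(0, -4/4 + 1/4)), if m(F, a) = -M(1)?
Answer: 4214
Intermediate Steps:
M(d) = 8 + 4*d (M(d) = 8 + 2*(d + d) = 8 + 2*(2*d) = 8 + 4*d)
m(F, a) = -12 (m(F, a) = -(8 + 4*1) = -(8 + 4) = -1*12 = -12)
X(K, x) = -9 (X(K, x) = -3*3 = -9)
4205 - X(27, m(0, -4/4 + 1/4)) = 4205 - 1*(-9) = 4205 + 9 = 4214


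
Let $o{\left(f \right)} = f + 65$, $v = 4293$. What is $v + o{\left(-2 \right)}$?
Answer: $4356$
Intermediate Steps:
$o{\left(f \right)} = 65 + f$
$v + o{\left(-2 \right)} = 4293 + \left(65 - 2\right) = 4293 + 63 = 4356$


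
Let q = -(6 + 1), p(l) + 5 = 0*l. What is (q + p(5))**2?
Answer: 144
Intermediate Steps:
p(l) = -5 (p(l) = -5 + 0*l = -5 + 0 = -5)
q = -7 (q = -1*7 = -7)
(q + p(5))**2 = (-7 - 5)**2 = (-12)**2 = 144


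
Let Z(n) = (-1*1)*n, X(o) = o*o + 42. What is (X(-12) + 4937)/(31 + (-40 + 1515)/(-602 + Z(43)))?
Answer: 660867/3704 ≈ 178.42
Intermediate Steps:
X(o) = 42 + o² (X(o) = o² + 42 = 42 + o²)
Z(n) = -n
(X(-12) + 4937)/(31 + (-40 + 1515)/(-602 + Z(43))) = ((42 + (-12)²) + 4937)/(31 + (-40 + 1515)/(-602 - 1*43)) = ((42 + 144) + 4937)/(31 + 1475/(-602 - 43)) = (186 + 4937)/(31 + 1475/(-645)) = 5123/(31 + 1475*(-1/645)) = 5123/(31 - 295/129) = 5123/(3704/129) = 5123*(129/3704) = 660867/3704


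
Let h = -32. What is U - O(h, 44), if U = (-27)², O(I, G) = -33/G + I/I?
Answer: 2915/4 ≈ 728.75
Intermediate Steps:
O(I, G) = 1 - 33/G (O(I, G) = -33/G + 1 = 1 - 33/G)
U = 729
U - O(h, 44) = 729 - (-33 + 44)/44 = 729 - 11/44 = 729 - 1*¼ = 729 - ¼ = 2915/4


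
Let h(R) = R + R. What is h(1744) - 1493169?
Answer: -1489681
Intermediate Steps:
h(R) = 2*R
h(1744) - 1493169 = 2*1744 - 1493169 = 3488 - 1493169 = -1489681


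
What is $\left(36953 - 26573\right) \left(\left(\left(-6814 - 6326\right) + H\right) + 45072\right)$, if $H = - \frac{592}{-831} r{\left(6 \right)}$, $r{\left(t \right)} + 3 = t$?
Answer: $\frac{91818947280}{277} \approx 3.3148 \cdot 10^{8}$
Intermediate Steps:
$r{\left(t \right)} = -3 + t$
$H = \frac{592}{277}$ ($H = - \frac{592}{-831} \left(-3 + 6\right) = \left(-592\right) \left(- \frac{1}{831}\right) 3 = \frac{592}{831} \cdot 3 = \frac{592}{277} \approx 2.1372$)
$\left(36953 - 26573\right) \left(\left(\left(-6814 - 6326\right) + H\right) + 45072\right) = \left(36953 - 26573\right) \left(\left(\left(-6814 - 6326\right) + \frac{592}{277}\right) + 45072\right) = 10380 \left(\left(-13140 + \frac{592}{277}\right) + 45072\right) = 10380 \left(- \frac{3639188}{277} + 45072\right) = 10380 \cdot \frac{8845756}{277} = \frac{91818947280}{277}$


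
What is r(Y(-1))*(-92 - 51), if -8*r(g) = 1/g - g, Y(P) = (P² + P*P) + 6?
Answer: -9009/64 ≈ -140.77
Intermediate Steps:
Y(P) = 6 + 2*P² (Y(P) = (P² + P²) + 6 = 2*P² + 6 = 6 + 2*P²)
r(g) = -1/(8*g) + g/8 (r(g) = -(1/g - g)/8 = -1/(8*g) + g/8)
r(Y(-1))*(-92 - 51) = ((-1 + (6 + 2*(-1)²)²)/(8*(6 + 2*(-1)²)))*(-92 - 51) = ((-1 + (6 + 2*1)²)/(8*(6 + 2*1)))*(-143) = ((-1 + (6 + 2)²)/(8*(6 + 2)))*(-143) = ((⅛)*(-1 + 8²)/8)*(-143) = ((⅛)*(⅛)*(-1 + 64))*(-143) = ((⅛)*(⅛)*63)*(-143) = (63/64)*(-143) = -9009/64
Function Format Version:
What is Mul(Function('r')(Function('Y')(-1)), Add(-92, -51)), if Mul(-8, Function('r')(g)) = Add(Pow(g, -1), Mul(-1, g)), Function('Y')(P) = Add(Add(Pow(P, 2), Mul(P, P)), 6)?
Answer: Rational(-9009, 64) ≈ -140.77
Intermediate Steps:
Function('Y')(P) = Add(6, Mul(2, Pow(P, 2))) (Function('Y')(P) = Add(Add(Pow(P, 2), Pow(P, 2)), 6) = Add(Mul(2, Pow(P, 2)), 6) = Add(6, Mul(2, Pow(P, 2))))
Function('r')(g) = Add(Mul(Rational(-1, 8), Pow(g, -1)), Mul(Rational(1, 8), g)) (Function('r')(g) = Mul(Rational(-1, 8), Add(Pow(g, -1), Mul(-1, g))) = Add(Mul(Rational(-1, 8), Pow(g, -1)), Mul(Rational(1, 8), g)))
Mul(Function('r')(Function('Y')(-1)), Add(-92, -51)) = Mul(Mul(Rational(1, 8), Pow(Add(6, Mul(2, Pow(-1, 2))), -1), Add(-1, Pow(Add(6, Mul(2, Pow(-1, 2))), 2))), Add(-92, -51)) = Mul(Mul(Rational(1, 8), Pow(Add(6, Mul(2, 1)), -1), Add(-1, Pow(Add(6, Mul(2, 1)), 2))), -143) = Mul(Mul(Rational(1, 8), Pow(Add(6, 2), -1), Add(-1, Pow(Add(6, 2), 2))), -143) = Mul(Mul(Rational(1, 8), Pow(8, -1), Add(-1, Pow(8, 2))), -143) = Mul(Mul(Rational(1, 8), Rational(1, 8), Add(-1, 64)), -143) = Mul(Mul(Rational(1, 8), Rational(1, 8), 63), -143) = Mul(Rational(63, 64), -143) = Rational(-9009, 64)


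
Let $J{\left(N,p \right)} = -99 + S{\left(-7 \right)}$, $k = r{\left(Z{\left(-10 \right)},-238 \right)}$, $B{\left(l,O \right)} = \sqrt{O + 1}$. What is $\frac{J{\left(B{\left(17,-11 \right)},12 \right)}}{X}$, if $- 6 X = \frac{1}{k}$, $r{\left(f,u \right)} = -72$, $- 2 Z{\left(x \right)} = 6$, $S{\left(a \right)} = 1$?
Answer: $-42336$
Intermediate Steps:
$Z{\left(x \right)} = -3$ ($Z{\left(x \right)} = \left(- \frac{1}{2}\right) 6 = -3$)
$B{\left(l,O \right)} = \sqrt{1 + O}$
$k = -72$
$J{\left(N,p \right)} = -98$ ($J{\left(N,p \right)} = -99 + 1 = -98$)
$X = \frac{1}{432}$ ($X = - \frac{1}{6 \left(-72\right)} = \left(- \frac{1}{6}\right) \left(- \frac{1}{72}\right) = \frac{1}{432} \approx 0.0023148$)
$\frac{J{\left(B{\left(17,-11 \right)},12 \right)}}{X} = - 98 \frac{1}{\frac{1}{432}} = \left(-98\right) 432 = -42336$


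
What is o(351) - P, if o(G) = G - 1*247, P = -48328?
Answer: 48432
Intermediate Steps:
o(G) = -247 + G (o(G) = G - 247 = -247 + G)
o(351) - P = (-247 + 351) - 1*(-48328) = 104 + 48328 = 48432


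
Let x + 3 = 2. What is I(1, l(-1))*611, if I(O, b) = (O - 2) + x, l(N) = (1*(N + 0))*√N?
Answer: -1222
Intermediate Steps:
x = -1 (x = -3 + 2 = -1)
l(N) = N^(3/2) (l(N) = (1*N)*√N = N*√N = N^(3/2))
I(O, b) = -3 + O (I(O, b) = (O - 2) - 1 = (-2 + O) - 1 = -3 + O)
I(1, l(-1))*611 = (-3 + 1)*611 = -2*611 = -1222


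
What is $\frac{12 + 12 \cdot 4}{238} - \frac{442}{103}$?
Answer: $- \frac{49508}{12257} \approx -4.0392$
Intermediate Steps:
$\frac{12 + 12 \cdot 4}{238} - \frac{442}{103} = \left(12 + 48\right) \frac{1}{238} - \frac{442}{103} = 60 \cdot \frac{1}{238} - \frac{442}{103} = \frac{30}{119} - \frac{442}{103} = - \frac{49508}{12257}$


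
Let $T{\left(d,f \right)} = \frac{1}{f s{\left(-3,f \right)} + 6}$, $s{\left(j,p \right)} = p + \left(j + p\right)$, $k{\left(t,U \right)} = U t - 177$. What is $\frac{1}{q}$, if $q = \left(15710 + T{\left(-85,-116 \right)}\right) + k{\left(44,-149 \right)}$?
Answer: $\frac{27266}{244766883} \approx 0.0001114$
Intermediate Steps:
$k{\left(t,U \right)} = -177 + U t$
$s{\left(j,p \right)} = j + 2 p$
$T{\left(d,f \right)} = \frac{1}{6 + f \left(-3 + 2 f\right)}$ ($T{\left(d,f \right)} = \frac{1}{f \left(-3 + 2 f\right) + 6} = \frac{1}{6 + f \left(-3 + 2 f\right)}$)
$q = \frac{244766883}{27266}$ ($q = \left(15710 + \frac{1}{6 - 116 \left(-3 + 2 \left(-116\right)\right)}\right) - 6733 = \left(15710 + \frac{1}{6 - 116 \left(-3 - 232\right)}\right) - 6733 = \left(15710 + \frac{1}{6 - -27260}\right) - 6733 = \left(15710 + \frac{1}{6 + 27260}\right) - 6733 = \left(15710 + \frac{1}{27266}\right) - 6733 = \frac{428348861}{27266} - 6733 = \frac{244766883}{27266} \approx 8977.0$)
$\frac{1}{q} = \frac{1}{\frac{244766883}{27266}} = \frac{27266}{244766883}$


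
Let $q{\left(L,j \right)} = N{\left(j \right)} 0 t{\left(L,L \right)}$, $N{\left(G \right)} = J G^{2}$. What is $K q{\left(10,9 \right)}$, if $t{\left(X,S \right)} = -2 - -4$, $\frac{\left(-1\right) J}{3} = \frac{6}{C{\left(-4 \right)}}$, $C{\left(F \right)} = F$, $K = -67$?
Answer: $0$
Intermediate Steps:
$J = \frac{9}{2}$ ($J = - 3 \frac{6}{-4} = - 3 \cdot 6 \left(- \frac{1}{4}\right) = \left(-3\right) \left(- \frac{3}{2}\right) = \frac{9}{2} \approx 4.5$)
$t{\left(X,S \right)} = 2$ ($t{\left(X,S \right)} = -2 + 4 = 2$)
$N{\left(G \right)} = \frac{9 G^{2}}{2}$
$q{\left(L,j \right)} = 0$ ($q{\left(L,j \right)} = \frac{9 j^{2}}{2} \cdot 0 \cdot 2 = 0 \cdot 2 = 0$)
$K q{\left(10,9 \right)} = \left(-67\right) 0 = 0$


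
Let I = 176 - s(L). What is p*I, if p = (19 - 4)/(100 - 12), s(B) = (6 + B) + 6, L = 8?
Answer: 585/22 ≈ 26.591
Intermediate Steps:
s(B) = 12 + B
I = 156 (I = 176 - (12 + 8) = 176 - 1*20 = 176 - 20 = 156)
p = 15/88 ≈ 0.17045
p*I = (15/88)*156 = 585/22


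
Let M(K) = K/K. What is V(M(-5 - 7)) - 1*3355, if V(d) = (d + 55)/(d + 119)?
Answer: -50318/15 ≈ -3354.5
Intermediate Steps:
M(K) = 1
V(d) = (55 + d)/(119 + d)
V(M(-5 - 7)) - 1*3355 = (55 + 1)/(119 + 1) - 1*3355 = 56/120 - 3355 = (1/120)*56 - 3355 = 7/15 - 3355 = -50318/15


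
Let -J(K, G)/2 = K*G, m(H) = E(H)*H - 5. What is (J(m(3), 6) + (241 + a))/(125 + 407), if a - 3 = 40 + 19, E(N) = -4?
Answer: 507/532 ≈ 0.95301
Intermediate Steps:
a = 62 (a = 3 + (40 + 19) = 3 + 59 = 62)
m(H) = -5 - 4*H (m(H) = -4*H - 5 = -5 - 4*H)
J(K, G) = -2*G*K (J(K, G) = -2*K*G = -2*G*K)
(J(m(3), 6) + (241 + a))/(125 + 407) = (-2*6*(-5 - 4*3) + (241 + 62))/(125 + 407) = (-2*6*(-5 - 12) + 303)/532 = (-2*6*(-17) + 303)*(1/532) = (204 + 303)*(1/532) = 507*(1/532) = 507/532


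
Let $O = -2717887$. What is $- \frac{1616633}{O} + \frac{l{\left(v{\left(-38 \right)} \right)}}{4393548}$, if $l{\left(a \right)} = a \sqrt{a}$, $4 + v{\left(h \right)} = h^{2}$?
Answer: $\frac{1616633}{2717887} + \frac{160 \sqrt{10}}{40681} \approx 0.60725$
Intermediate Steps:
$v{\left(h \right)} = -4 + h^{2}$
$l{\left(a \right)} = a^{\frac{3}{2}}$
$- \frac{1616633}{O} + \frac{l{\left(v{\left(-38 \right)} \right)}}{4393548} = - \frac{1616633}{-2717887} + \frac{\left(-4 + \left(-38\right)^{2}\right)^{\frac{3}{2}}}{4393548} = \left(-1616633\right) \left(- \frac{1}{2717887}\right) + \left(-4 + 1444\right)^{\frac{3}{2}} \cdot \frac{1}{4393548} = \frac{1616633}{2717887} + 1440^{\frac{3}{2}} \cdot \frac{1}{4393548} = \frac{1616633}{2717887} + 17280 \sqrt{10} \cdot \frac{1}{4393548} = \frac{1616633}{2717887} + \frac{160 \sqrt{10}}{40681}$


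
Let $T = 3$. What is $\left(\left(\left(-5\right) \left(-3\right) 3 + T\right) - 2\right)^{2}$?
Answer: $2116$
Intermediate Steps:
$\left(\left(\left(-5\right) \left(-3\right) 3 + T\right) - 2\right)^{2} = \left(\left(\left(-5\right) \left(-3\right) 3 + 3\right) - 2\right)^{2} = \left(\left(15 \cdot 3 + 3\right) - 2\right)^{2} = \left(\left(45 + 3\right) - 2\right)^{2} = \left(48 - 2\right)^{2} = 46^{2} = 2116$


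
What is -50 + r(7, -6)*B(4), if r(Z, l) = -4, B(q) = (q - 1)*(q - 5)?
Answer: -38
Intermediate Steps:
B(q) = (-1 + q)*(-5 + q)
-50 + r(7, -6)*B(4) = -50 - 4*(5 + 4**2 - 6*4) = -50 - 4*(5 + 16 - 24) = -50 - 4*(-3) = -50 + 12 = -38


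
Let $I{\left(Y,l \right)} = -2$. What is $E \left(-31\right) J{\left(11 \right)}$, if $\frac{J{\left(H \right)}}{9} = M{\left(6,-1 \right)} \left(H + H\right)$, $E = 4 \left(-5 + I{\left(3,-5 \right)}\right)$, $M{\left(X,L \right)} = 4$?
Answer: $687456$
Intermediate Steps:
$E = -28$ ($E = 4 \left(-5 - 2\right) = 4 \left(-7\right) = -28$)
$J{\left(H \right)} = 72 H$ ($J{\left(H \right)} = 9 \cdot 4 \left(H + H\right) = 9 \cdot 4 \cdot 2 H = 9 \cdot 8 H = 72 H$)
$E \left(-31\right) J{\left(11 \right)} = \left(-28\right) \left(-31\right) 72 \cdot 11 = 868 \cdot 792 = 687456$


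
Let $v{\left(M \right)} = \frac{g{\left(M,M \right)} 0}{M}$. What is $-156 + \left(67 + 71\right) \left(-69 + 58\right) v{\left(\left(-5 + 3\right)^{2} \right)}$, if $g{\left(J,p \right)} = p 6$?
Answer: $-156$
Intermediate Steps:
$g{\left(J,p \right)} = 6 p$
$v{\left(M \right)} = 0$ ($v{\left(M \right)} = \frac{6 M 0}{M} = \frac{0}{M} = 0$)
$-156 + \left(67 + 71\right) \left(-69 + 58\right) v{\left(\left(-5 + 3\right)^{2} \right)} = -156 + \left(67 + 71\right) \left(-69 + 58\right) 0 = -156 + 138 \left(-11\right) 0 = -156 - 0 = -156 + 0 = -156$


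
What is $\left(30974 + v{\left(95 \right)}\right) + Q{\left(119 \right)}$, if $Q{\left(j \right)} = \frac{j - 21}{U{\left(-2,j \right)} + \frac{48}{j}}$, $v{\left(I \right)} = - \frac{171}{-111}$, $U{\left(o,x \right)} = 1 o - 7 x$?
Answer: $\frac{113826285621}{3674729} \approx 30975.0$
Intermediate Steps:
$U{\left(o,x \right)} = o - 7 x$
$v{\left(I \right)} = \frac{57}{37}$ ($v{\left(I \right)} = \left(-171\right) \left(- \frac{1}{111}\right) = \frac{57}{37}$)
$Q{\left(j \right)} = \frac{-21 + j}{-2 - 7 j + \frac{48}{j}}$ ($Q{\left(j \right)} = \frac{j - 21}{\left(-2 - 7 j\right) + \frac{48}{j}} = \frac{-21 + j}{-2 - 7 j + \frac{48}{j}}$)
$\left(30974 + v{\left(95 \right)}\right) + Q{\left(119 \right)} = \left(30974 + \frac{57}{37}\right) - \frac{119 \left(-21 + 119\right)}{-48 + 119 \left(2 + 7 \cdot 119\right)} = \frac{1146095}{37} - 119 \frac{1}{-48 + 119 \left(2 + 833\right)} 98 = \frac{1146095}{37} - 119 \frac{1}{-48 + 119 \cdot 835} \cdot 98 = \frac{1146095}{37} - 119 \frac{1}{-48 + 99365} \cdot 98 = \frac{1146095}{37} - 119 \cdot \frac{1}{99317} \cdot 98 = \frac{1146095}{37} - \frac{11662}{99317} = \frac{113826285621}{3674729}$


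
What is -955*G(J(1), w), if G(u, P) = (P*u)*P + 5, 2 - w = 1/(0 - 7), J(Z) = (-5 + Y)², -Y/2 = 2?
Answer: -17638850/49 ≈ -3.5998e+5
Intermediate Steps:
Y = -4 (Y = -2*2 = -4)
J(Z) = 81 (J(Z) = (-5 - 4)² = (-9)² = 81)
w = 15/7 (w = 2 - 1/(0 - 7) = 2 - 1/(-7) = 2 - 1*(-⅐) = 2 + ⅐ = 15/7 ≈ 2.1429)
G(u, P) = 5 + u*P² (G(u, P) = u*P² + 5 = 5 + u*P²)
-955*G(J(1), w) = -955*(5 + 81*(15/7)²) = -955*(5 + 81*(225/49)) = -955*(5 + 18225/49) = -955*18470/49 = -17638850/49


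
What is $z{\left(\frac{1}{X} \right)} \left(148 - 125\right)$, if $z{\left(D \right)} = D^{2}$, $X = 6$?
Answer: $\frac{23}{36} \approx 0.63889$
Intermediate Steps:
$z{\left(\frac{1}{X} \right)} \left(148 - 125\right) = \left(\frac{1}{6}\right)^{2} \left(148 - 125\right) = \left(\frac{1}{6}\right)^{2} \cdot 23 = \frac{1}{36} \cdot 23 = \frac{23}{36}$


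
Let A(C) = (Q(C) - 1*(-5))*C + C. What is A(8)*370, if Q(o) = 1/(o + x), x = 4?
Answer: 54020/3 ≈ 18007.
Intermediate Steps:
Q(o) = 1/(4 + o) (Q(o) = 1/(o + 4) = 1/(4 + o))
A(C) = C + C*(5 + 1/(4 + C)) (A(C) = (1/(4 + C) - 1*(-5))*C + C = (1/(4 + C) + 5)*C + C = (5 + 1/(4 + C))*C + C = C*(5 + 1/(4 + C)) + C = C + C*(5 + 1/(4 + C)))
A(8)*370 = (8*(25 + 6*8)/(4 + 8))*370 = (8*(25 + 48)/12)*370 = (8*(1/12)*73)*370 = (146/3)*370 = 54020/3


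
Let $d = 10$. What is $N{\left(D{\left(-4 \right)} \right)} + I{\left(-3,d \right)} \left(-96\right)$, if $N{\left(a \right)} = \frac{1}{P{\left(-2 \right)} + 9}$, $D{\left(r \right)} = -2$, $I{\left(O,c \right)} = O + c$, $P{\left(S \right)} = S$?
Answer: $- \frac{4703}{7} \approx -671.86$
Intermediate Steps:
$N{\left(a \right)} = \frac{1}{7}$ ($N{\left(a \right)} = \frac{1}{-2 + 9} = \frac{1}{7}$)
$N{\left(D{\left(-4 \right)} \right)} + I{\left(-3,d \right)} \left(-96\right) = \frac{1}{7} + \left(-3 + 10\right) \left(-96\right) = \frac{1}{7} + 7 \left(-96\right) = \frac{1}{7} - 672 = - \frac{4703}{7}$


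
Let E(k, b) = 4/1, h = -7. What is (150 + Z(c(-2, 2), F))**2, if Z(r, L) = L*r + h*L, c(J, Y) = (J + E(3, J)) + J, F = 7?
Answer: 10201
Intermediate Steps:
E(k, b) = 4 (E(k, b) = 4*1 = 4)
c(J, Y) = 4 + 2*J (c(J, Y) = (J + 4) + J = (4 + J) + J = 4 + 2*J)
Z(r, L) = -7*L + L*r (Z(r, L) = L*r - 7*L = -7*L + L*r)
(150 + Z(c(-2, 2), F))**2 = (150 + 7*(-7 + (4 + 2*(-2))))**2 = (150 + 7*(-7 + (4 - 4)))**2 = (150 + 7*(-7 + 0))**2 = (150 + 7*(-7))**2 = (150 - 49)**2 = 101**2 = 10201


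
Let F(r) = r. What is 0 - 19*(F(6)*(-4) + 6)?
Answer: 342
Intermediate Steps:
0 - 19*(F(6)*(-4) + 6) = 0 - 19*(6*(-4) + 6) = 0 - 19*(-24 + 6) = 0 - 19*(-18) = 0 + 342 = 342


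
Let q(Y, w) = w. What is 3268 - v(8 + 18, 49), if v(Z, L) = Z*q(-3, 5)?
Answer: 3138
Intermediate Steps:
v(Z, L) = 5*Z (v(Z, L) = Z*5 = 5*Z)
3268 - v(8 + 18, 49) = 3268 - 5*(8 + 18) = 3268 - 5*26 = 3268 - 1*130 = 3268 - 130 = 3138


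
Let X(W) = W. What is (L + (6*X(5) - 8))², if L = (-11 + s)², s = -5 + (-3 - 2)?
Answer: 214369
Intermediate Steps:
s = -10 (s = -5 - 5 = -10)
L = 441 (L = (-11 - 10)² = (-21)² = 441)
(L + (6*X(5) - 8))² = (441 + (6*5 - 8))² = (441 + (30 - 8))² = (441 + 22)² = 463² = 214369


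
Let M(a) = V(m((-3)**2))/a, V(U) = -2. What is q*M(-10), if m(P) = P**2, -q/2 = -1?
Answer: 2/5 ≈ 0.40000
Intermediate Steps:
q = 2 (q = -2*(-1) = 2)
M(a) = -2/a
q*M(-10) = 2*(-2/(-10)) = 2*(-2*(-1/10)) = 2*(1/5) = 2/5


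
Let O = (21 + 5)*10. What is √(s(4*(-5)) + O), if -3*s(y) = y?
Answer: 20*√6/3 ≈ 16.330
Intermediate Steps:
O = 260 (O = 26*10 = 260)
s(y) = -y/3
√(s(4*(-5)) + O) = √(-4*(-5)/3 + 260) = √(-⅓*(-20) + 260) = √(20/3 + 260) = √(800/3) = 20*√6/3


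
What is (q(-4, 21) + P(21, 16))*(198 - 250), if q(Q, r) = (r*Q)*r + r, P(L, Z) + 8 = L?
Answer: 89960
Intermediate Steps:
P(L, Z) = -8 + L
q(Q, r) = r + Q*r² (q(Q, r) = (Q*r)*r + r = Q*r² + r = r + Q*r²)
(q(-4, 21) + P(21, 16))*(198 - 250) = (21*(1 - 4*21) + (-8 + 21))*(198 - 250) = (21*(1 - 84) + 13)*(-52) = (21*(-83) + 13)*(-52) = (-1743 + 13)*(-52) = -1730*(-52) = 89960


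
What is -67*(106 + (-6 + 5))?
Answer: -7035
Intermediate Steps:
-67*(106 + (-6 + 5)) = -67*(106 - 1) = -67*105 = -7035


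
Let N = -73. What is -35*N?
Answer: 2555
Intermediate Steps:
-35*N = -35*(-73) = 2555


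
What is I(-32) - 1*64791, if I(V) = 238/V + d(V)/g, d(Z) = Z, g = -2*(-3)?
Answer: -3110581/48 ≈ -64804.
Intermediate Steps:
g = 6
I(V) = 238/V + V/6
I(-32) - 1*64791 = (238/(-32) + (1/6)*(-32)) - 1*64791 = (238*(-1/32) - 16/3) - 64791 = (-119/16 - 16/3) - 64791 = -613/48 - 64791 = -3110581/48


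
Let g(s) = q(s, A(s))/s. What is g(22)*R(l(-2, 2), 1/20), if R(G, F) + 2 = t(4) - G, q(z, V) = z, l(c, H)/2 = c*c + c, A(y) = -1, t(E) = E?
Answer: -2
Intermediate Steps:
l(c, H) = 2*c + 2*c**2 (l(c, H) = 2*(c*c + c) = 2*(c**2 + c) = 2*(c + c**2) = 2*c + 2*c**2)
R(G, F) = 2 - G (R(G, F) = -2 + (4 - G) = 2 - G)
g(s) = 1 (g(s) = s/s = 1)
g(22)*R(l(-2, 2), 1/20) = 1*(2 - 2*(-2)*(1 - 2)) = 1*(2 - 2*(-2)*(-1)) = 1*(2 - 1*4) = 1*(2 - 4) = 1*(-2) = -2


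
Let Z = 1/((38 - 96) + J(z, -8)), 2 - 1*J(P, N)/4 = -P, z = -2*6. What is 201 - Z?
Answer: 19699/98 ≈ 201.01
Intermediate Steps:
z = -12
J(P, N) = 8 + 4*P (J(P, N) = 8 - (-4)*P = 8 + 4*P)
Z = -1/98 (Z = 1/((38 - 96) + (8 + 4*(-12))) = 1/(-58 + (8 - 48)) = 1/(-58 - 40) = 1/(-98) = -1/98 ≈ -0.010204)
201 - Z = 201 - 1*(-1/98) = 201 + 1/98 = 19699/98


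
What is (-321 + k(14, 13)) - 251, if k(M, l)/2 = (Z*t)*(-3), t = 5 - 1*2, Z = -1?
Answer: -554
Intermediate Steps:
t = 3 (t = 5 - 2 = 3)
k(M, l) = 18 (k(M, l) = 2*(-1*3*(-3)) = 2*(-3*(-3)) = 2*9 = 18)
(-321 + k(14, 13)) - 251 = (-321 + 18) - 251 = -303 - 251 = -554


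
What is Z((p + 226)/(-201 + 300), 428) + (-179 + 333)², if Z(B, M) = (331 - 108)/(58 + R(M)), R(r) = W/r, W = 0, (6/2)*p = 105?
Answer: 1375751/58 ≈ 23720.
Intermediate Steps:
p = 35 (p = (⅓)*105 = 35)
R(r) = 0 (R(r) = 0/r = 0)
Z(B, M) = 223/58 (Z(B, M) = (331 - 108)/(58 + 0) = 223/58)
Z((p + 226)/(-201 + 300), 428) + (-179 + 333)² = 223/58 + (-179 + 333)² = 223/58 + 154² = 223/58 + 23716 = 1375751/58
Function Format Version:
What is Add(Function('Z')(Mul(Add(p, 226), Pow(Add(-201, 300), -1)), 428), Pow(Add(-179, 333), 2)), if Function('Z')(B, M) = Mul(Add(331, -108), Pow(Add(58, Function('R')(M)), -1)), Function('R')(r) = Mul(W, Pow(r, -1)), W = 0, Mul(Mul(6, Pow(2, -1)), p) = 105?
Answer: Rational(1375751, 58) ≈ 23720.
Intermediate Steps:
p = 35 (p = Mul(Rational(1, 3), 105) = 35)
Function('R')(r) = 0 (Function('R')(r) = Mul(0, Pow(r, -1)) = 0)
Function('Z')(B, M) = Rational(223, 58) (Function('Z')(B, M) = Mul(Add(331, -108), Pow(Add(58, 0), -1)) = Mul(223, Pow(58, -1)) = Mul(223, Rational(1, 58)) = Rational(223, 58))
Add(Function('Z')(Mul(Add(p, 226), Pow(Add(-201, 300), -1)), 428), Pow(Add(-179, 333), 2)) = Add(Rational(223, 58), Pow(Add(-179, 333), 2)) = Add(Rational(223, 58), Pow(154, 2)) = Add(Rational(223, 58), 23716) = Rational(1375751, 58)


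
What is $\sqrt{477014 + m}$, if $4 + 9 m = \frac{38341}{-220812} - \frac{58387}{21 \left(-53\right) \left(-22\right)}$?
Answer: $\frac{\sqrt{17786702142635510166423}}{193100094} \approx 690.66$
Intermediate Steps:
$m = - \frac{844251869}{1158600564}$ ($m = - \frac{4}{9} + \frac{\frac{38341}{-220812} - \frac{58387}{21 \left(-53\right) \left(-22\right)}}{9} = - \frac{4}{9} + \frac{38341 \left(- \frac{1}{220812}\right) - \frac{58387}{\left(-1113\right) \left(-22\right)}}{9} = - \frac{4}{9} + \frac{- \frac{38341}{220812} - \frac{58387}{24486}}{9} = - \frac{4}{9} + \frac{- \frac{38341}{220812} - \frac{8341}{3498}}{9} = - \frac{4}{9} + \frac{1}{9} \left(- \frac{329318285}{128733396}\right) = - \frac{4}{9} - \frac{329318285}{1158600564} = - \frac{844251869}{1158600564} \approx -0.72868$)
$\sqrt{477014 + m} = \sqrt{477014 - \frac{844251869}{1158600564}} = \sqrt{\frac{552667845184027}{1158600564}} = \frac{\sqrt{17786702142635510166423}}{193100094}$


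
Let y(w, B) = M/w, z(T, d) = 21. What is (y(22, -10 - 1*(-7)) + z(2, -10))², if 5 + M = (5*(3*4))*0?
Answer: 208849/484 ≈ 431.51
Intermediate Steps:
M = -5 (M = -5 + (5*(3*4))*0 = -5 + (5*12)*0 = -5 + 60*0 = -5 + 0 = -5)
y(w, B) = -5/w
(y(22, -10 - 1*(-7)) + z(2, -10))² = (-5/22 + 21)² = (457/22)² = 208849/484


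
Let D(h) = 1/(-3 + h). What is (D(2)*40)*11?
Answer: -440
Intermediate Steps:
(D(2)*40)*11 = (40/(-3 + 2))*11 = (40/(-1))*11 = -1*40*11 = -40*11 = -440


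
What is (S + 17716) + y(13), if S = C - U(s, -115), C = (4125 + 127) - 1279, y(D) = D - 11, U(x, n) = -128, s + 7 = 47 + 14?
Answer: 20819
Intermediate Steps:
s = 54 (s = -7 + (47 + 14) = -7 + 61 = 54)
y(D) = -11 + D
C = 2973 (C = 4252 - 1279 = 2973)
S = 3101 (S = 2973 - 1*(-128) = 2973 + 128 = 3101)
(S + 17716) + y(13) = (3101 + 17716) + (-11 + 13) = 20817 + 2 = 20819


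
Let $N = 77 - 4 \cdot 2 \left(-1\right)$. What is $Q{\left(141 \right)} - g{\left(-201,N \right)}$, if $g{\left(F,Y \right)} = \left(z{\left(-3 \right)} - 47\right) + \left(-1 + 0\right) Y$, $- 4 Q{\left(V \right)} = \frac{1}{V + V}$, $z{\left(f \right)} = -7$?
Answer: $\frac{156791}{1128} \approx 139.0$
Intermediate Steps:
$N = 85$ ($N = 77 - 8 \left(-1\right) = 77 - -8 = 77 + 8 = 85$)
$Q{\left(V \right)} = - \frac{1}{8 V}$ ($Q{\left(V \right)} = - \frac{1}{4 \left(V + V\right)} = - \frac{1}{4 \cdot 2 V} = - \frac{\frac{1}{2} \frac{1}{V}}{4} = - \frac{1}{8 V}$)
$g{\left(F,Y \right)} = -54 - Y$ ($g{\left(F,Y \right)} = \left(-7 - 47\right) + \left(-1 + 0\right) Y = -54 - Y$)
$Q{\left(141 \right)} - g{\left(-201,N \right)} = - \frac{1}{8 \cdot 141} - \left(-54 - 85\right) = \left(- \frac{1}{8}\right) \frac{1}{141} - \left(-54 - 85\right) = - \frac{1}{1128} - -139 = - \frac{1}{1128} + 139 = \frac{156791}{1128}$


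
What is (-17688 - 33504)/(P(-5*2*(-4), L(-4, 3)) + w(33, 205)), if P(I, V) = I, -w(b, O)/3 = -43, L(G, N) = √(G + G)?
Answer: -51192/169 ≈ -302.91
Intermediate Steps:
L(G, N) = √2*√G (L(G, N) = √(2*G) = √2*√G)
w(b, O) = 129 (w(b, O) = -3*(-43) = 129)
(-17688 - 33504)/(P(-5*2*(-4), L(-4, 3)) + w(33, 205)) = (-17688 - 33504)/(-5*2*(-4) + 129) = -51192/(-10*(-4) + 129) = -51192/(40 + 129) = -51192/169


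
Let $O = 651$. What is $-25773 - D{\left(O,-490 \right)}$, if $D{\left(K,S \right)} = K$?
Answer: $-26424$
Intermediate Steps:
$-25773 - D{\left(O,-490 \right)} = -25773 - 651 = -26424$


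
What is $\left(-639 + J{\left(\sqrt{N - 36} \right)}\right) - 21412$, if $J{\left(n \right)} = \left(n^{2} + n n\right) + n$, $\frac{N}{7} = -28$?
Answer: $-22515 + 2 i \sqrt{58} \approx -22515.0 + 15.232 i$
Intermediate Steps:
$N = -196$ ($N = 7 \left(-28\right) = -196$)
$J{\left(n \right)} = n + 2 n^{2}$ ($J{\left(n \right)} = \left(n^{2} + n^{2}\right) + n = 2 n^{2} + n = n + 2 n^{2}$)
$\left(-639 + J{\left(\sqrt{N - 36} \right)}\right) - 21412 = \left(-639 + \sqrt{-196 - 36} \left(1 + 2 \sqrt{-196 - 36}\right)\right) - 21412 = \left(-639 + \sqrt{-232} \left(1 + 2 \sqrt{-232}\right)\right) - 21412 = \left(-639 + 2 i \sqrt{58} \left(1 + 2 \cdot 2 i \sqrt{58}\right)\right) - 21412 = \left(-639 + 2 i \sqrt{58} \left(1 + 4 i \sqrt{58}\right)\right) - 21412 = -22051 + 2 i \sqrt{58} \left(1 + 4 i \sqrt{58}\right)$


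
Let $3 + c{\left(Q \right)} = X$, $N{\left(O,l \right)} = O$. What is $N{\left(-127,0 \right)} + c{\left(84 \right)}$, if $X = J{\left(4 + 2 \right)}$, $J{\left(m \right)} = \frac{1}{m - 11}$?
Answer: $- \frac{651}{5} \approx -130.2$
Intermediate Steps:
$J{\left(m \right)} = \frac{1}{-11 + m}$
$X = - \frac{1}{5}$ ($X = \frac{1}{-11 + \left(4 + 2\right)} = \frac{1}{-11 + 6} = \frac{1}{-5} = - \frac{1}{5} \approx -0.2$)
$c{\left(Q \right)} = - \frac{16}{5}$ ($c{\left(Q \right)} = -3 - \frac{1}{5} = - \frac{16}{5}$)
$N{\left(-127,0 \right)} + c{\left(84 \right)} = -127 - \frac{16}{5} = - \frac{651}{5}$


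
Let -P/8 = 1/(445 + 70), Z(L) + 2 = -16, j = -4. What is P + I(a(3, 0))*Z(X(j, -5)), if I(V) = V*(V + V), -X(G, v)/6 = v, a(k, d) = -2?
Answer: -74168/515 ≈ -144.02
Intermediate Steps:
X(G, v) = -6*v
I(V) = 2*V**2 (I(V) = V*(2*V) = 2*V**2)
Z(L) = -18 (Z(L) = -2 - 16 = -18)
P = -8/515 (P = -8/(445 + 70) = -8/515 ≈ -0.015534)
P + I(a(3, 0))*Z(X(j, -5)) = -8/515 + (2*(-2)**2)*(-18) = -8/515 + (2*4)*(-18) = -8/515 + 8*(-18) = -8/515 - 144 = -74168/515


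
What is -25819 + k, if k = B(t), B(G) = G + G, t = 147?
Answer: -25525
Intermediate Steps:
B(G) = 2*G
k = 294 (k = 2*147 = 294)
-25819 + k = -25819 + 294 = -25525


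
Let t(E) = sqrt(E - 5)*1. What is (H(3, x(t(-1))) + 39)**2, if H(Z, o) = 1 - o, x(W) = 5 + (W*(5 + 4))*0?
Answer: 1225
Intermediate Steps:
t(E) = sqrt(-5 + E) (t(E) = sqrt(-5 + E)*1 = sqrt(-5 + E))
x(W) = 5 (x(W) = 5 + (W*9)*0 = 5 + (9*W)*0 = 5 + 0 = 5)
(H(3, x(t(-1))) + 39)**2 = ((1 - 1*5) + 39)**2 = ((1 - 5) + 39)**2 = (-4 + 39)**2 = 35**2 = 1225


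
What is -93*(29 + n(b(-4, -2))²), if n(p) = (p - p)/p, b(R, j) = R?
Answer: -2697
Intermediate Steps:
n(p) = 0 (n(p) = 0/p = 0)
-93*(29 + n(b(-4, -2))²) = -93*(29 + 0²) = -93*(29 + 0) = -93*29 = -2697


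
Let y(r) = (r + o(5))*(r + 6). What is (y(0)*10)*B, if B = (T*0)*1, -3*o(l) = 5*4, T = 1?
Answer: 0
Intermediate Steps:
o(l) = -20/3 (o(l) = -5*4/3 = -⅓*20 = -20/3)
B = 0 (B = (1*0)*1 = 0*1 = 0)
y(r) = (6 + r)*(-20/3 + r) (y(r) = (r - 20/3)*(r + 6) = (-20/3 + r)*(6 + r) = (6 + r)*(-20/3 + r))
(y(0)*10)*B = ((-40 + 0² - ⅔*0)*10)*0 = ((-40 + 0 + 0)*10)*0 = -40*10*0 = -400*0 = 0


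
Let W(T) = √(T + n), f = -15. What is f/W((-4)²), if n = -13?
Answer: -5*√3 ≈ -8.6602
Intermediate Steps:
W(T) = √(-13 + T) (W(T) = √(T - 13) = √(-13 + T))
f/W((-4)²) = -15/√(-13 + (-4)²) = -15/√(-13 + 16) = -15*√3/3 = -5*√3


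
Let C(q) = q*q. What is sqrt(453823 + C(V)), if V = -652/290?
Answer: sqrt(9541734851)/145 ≈ 673.67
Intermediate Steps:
V = -326/145 (V = -652*1/290 = -326/145 ≈ -2.2483)
C(q) = q**2
sqrt(453823 + C(V)) = sqrt(453823 + (-326/145)**2) = sqrt(453823 + 106276/21025) = sqrt(9541734851/21025) = sqrt(9541734851)/145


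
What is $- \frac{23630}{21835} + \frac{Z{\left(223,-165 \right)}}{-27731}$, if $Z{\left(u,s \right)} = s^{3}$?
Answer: $\frac{1771459379}{11009207} \approx 160.91$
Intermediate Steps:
$- \frac{23630}{21835} + \frac{Z{\left(223,-165 \right)}}{-27731} = - \frac{23630}{21835} + \frac{\left(-165\right)^{3}}{-27731} = \left(-23630\right) \frac{1}{21835} - - \frac{408375}{2521} = - \frac{4726}{4367} + \frac{408375}{2521} = \frac{1771459379}{11009207}$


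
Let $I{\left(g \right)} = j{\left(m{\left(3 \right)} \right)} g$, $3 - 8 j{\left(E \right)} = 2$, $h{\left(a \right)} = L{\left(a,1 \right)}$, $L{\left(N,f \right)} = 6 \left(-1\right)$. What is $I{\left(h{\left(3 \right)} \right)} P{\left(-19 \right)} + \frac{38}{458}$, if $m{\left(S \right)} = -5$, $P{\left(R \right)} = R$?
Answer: $\frac{13129}{916} \approx 14.333$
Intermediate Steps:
$L{\left(N,f \right)} = -6$
$h{\left(a \right)} = -6$
$j{\left(E \right)} = \frac{1}{8}$ ($j{\left(E \right)} = \frac{3}{8} - \frac{1}{4} = \frac{1}{8}$)
$I{\left(g \right)} = \frac{g}{8}$
$I{\left(h{\left(3 \right)} \right)} P{\left(-19 \right)} + \frac{38}{458} = \frac{1}{8} \left(-6\right) \left(-19\right) + \frac{38}{458} = \left(- \frac{3}{4}\right) \left(-19\right) + 38 \cdot \frac{1}{458} = \frac{57}{4} + \frac{19}{229} = \frac{13129}{916}$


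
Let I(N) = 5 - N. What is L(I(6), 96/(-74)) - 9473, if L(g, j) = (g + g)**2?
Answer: -9469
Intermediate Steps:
L(g, j) = 4*g**2 (L(g, j) = (2*g)**2 = 4*g**2)
L(I(6), 96/(-74)) - 9473 = 4*(5 - 1*6)**2 - 9473 = 4*(5 - 6)**2 - 9473 = 4*(-1)**2 - 9473 = 4*1 - 9473 = 4 - 9473 = -9469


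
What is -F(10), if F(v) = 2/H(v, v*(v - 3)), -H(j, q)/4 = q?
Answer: 1/140 ≈ 0.0071429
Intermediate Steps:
H(j, q) = -4*q
F(v) = -1/(2*v*(-3 + v)) (F(v) = 2/((-4*v*(v - 3))) = 2/((-4*v*(-3 + v))) = 2*(-1/(4*v*(-3 + v))) = -1/(2*v*(-3 + v)))
-F(10) = -(-1)/(2*10*(-3 + 10)) = -(-1)/(2*10*7) = -1*(-1/140) = 1/140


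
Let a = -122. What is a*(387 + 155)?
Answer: -66124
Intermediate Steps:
a*(387 + 155) = -122*(387 + 155) = -122*542 = -66124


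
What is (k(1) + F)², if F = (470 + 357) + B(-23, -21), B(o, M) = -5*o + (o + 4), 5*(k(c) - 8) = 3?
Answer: 21696964/25 ≈ 8.6788e+5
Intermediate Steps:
k(c) = 43/5 (k(c) = 8 + (⅕)*3 = 8 + ⅗ = 43/5)
B(o, M) = 4 - 4*o (B(o, M) = -5*o + (4 + o) = 4 - 4*o)
F = 923 (F = (470 + 357) + (4 - 4*(-23)) = 827 + (4 + 92) = 827 + 96 = 923)
(k(1) + F)² = (43/5 + 923)² = (4658/5)² = 21696964/25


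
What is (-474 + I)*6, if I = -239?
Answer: -4278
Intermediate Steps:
(-474 + I)*6 = (-474 - 239)*6 = -713*6 = -4278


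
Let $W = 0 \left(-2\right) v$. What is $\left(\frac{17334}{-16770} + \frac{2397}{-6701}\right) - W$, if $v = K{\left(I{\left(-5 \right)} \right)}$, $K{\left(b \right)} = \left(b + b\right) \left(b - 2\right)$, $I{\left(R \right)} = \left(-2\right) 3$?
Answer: $- \frac{26058804}{18729295} \approx -1.3913$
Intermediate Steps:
$I{\left(R \right)} = -6$
$K{\left(b \right)} = 2 b \left(-2 + b\right)$
$v = 96$ ($v = 2 \left(-6\right) \left(-2 - 6\right) = 2 \left(-6\right) \left(-8\right) = 96$)
$W = 0$ ($W = 0 \left(-2\right) 96 = 0 \cdot 96 = 0$)
$\left(\frac{17334}{-16770} + \frac{2397}{-6701}\right) - W = \left(\frac{17334}{-16770} + \frac{2397}{-6701}\right) - 0 = \left(17334 \left(- \frac{1}{16770}\right) + 2397 \left(- \frac{1}{6701}\right)\right) + 0 = \left(- \frac{2889}{2795} - \frac{2397}{6701}\right) + 0 = - \frac{26058804}{18729295} + 0 = - \frac{26058804}{18729295}$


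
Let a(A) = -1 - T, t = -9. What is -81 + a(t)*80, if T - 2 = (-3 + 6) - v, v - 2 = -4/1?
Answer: -721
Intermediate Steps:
v = -2 (v = 2 - 4/1 = 2 - 4*1 = 2 - 4 = -2)
T = 7 (T = 2 + ((-3 + 6) - 1*(-2)) = 2 + (3 + 2) = 2 + 5 = 7)
a(A) = -8 (a(A) = -1 - 1*7 = -1 - 7 = -8)
-81 + a(t)*80 = -81 - 8*80 = -81 - 640 = -721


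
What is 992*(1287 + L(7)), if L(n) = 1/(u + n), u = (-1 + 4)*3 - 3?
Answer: 16598144/13 ≈ 1.2768e+6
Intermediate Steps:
u = 6 (u = 3*3 - 3 = 9 - 3 = 6)
L(n) = 1/(6 + n)
992*(1287 + L(7)) = 992*(1287 + 1/(6 + 7)) = 992*(1287 + 1/13) = 992*(16732/13) = 16598144/13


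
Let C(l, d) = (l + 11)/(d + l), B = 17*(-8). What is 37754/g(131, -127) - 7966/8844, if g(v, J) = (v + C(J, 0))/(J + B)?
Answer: -506936650417/6734706 ≈ -75272.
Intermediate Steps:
B = -136
C(l, d) = (11 + l)/(d + l)
g(v, J) = (v + (11 + J)/J)/(-136 + J) (g(v, J) = (v + (11 + J)/(0 + J))/(J - 136) = (v + (11 + J)/J)/(-136 + J))
37754/g(131, -127) - 7966/8844 = 37754/(((11 - 127 - 127*131)/((-127)*(-136 - 127)))) - 7966/8844 = 37754/((-1/127*(11 - 127 - 16637)/(-263))) - 7966*1/8844 = 37754/((-1/127*(-1/263)*(-16753))) - 3983/4422 = 37754/(-16753/33401) - 3983/4422 = 37754*(-33401/16753) - 3983/4422 = -1261021354/16753 - 3983/4422 = -506936650417/6734706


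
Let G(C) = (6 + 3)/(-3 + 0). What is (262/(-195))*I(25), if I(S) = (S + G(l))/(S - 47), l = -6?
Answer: 262/195 ≈ 1.3436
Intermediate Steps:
G(C) = -3 (G(C) = 9/(-3) = 9*(-⅓) = -3)
I(S) = (-3 + S)/(-47 + S) (I(S) = (S - 3)/(S - 47) = (-3 + S)/(-47 + S))
(262/(-195))*I(25) = (262/(-195))*((-3 + 25)/(-47 + 25)) = (262*(-1/195))*(22/(-22)) = -(-131)*22/2145 = -262/195*(-1) = 262/195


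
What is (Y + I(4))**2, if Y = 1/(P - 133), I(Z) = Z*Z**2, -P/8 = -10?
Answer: 11498881/2809 ≈ 4093.6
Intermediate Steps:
P = 80 (P = -8*(-10) = 80)
I(Z) = Z**3
Y = -1/53 (Y = 1/(80 - 133) = 1/(-53) = -1/53 ≈ -0.018868)
(Y + I(4))**2 = (-1/53 + 4**3)**2 = (-1/53 + 64)**2 = (3391/53)**2 = 11498881/2809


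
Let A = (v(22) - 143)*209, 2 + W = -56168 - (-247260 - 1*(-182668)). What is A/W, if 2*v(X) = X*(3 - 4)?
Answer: -16093/4211 ≈ -3.8217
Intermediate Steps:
v(X) = -X/2 (v(X) = (X*(3 - 4))/2 = (X*(-1))/2 = (-X)/2 = -X/2)
W = 8422 (W = -2 + (-56168 - (-247260 - 1*(-182668))) = -2 + (-56168 - (-247260 + 182668)) = -2 + (-56168 - 1*(-64592)) = -2 + (-56168 + 64592) = -2 + 8424 = 8422)
A = -32186 (A = (-½*22 - 143)*209 = (-11 - 143)*209 = -154*209 = -32186)
A/W = -32186/8422 = -32186*1/8422 = -16093/4211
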